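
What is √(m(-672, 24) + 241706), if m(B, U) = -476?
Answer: √241230 ≈ 491.15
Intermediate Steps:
√(m(-672, 24) + 241706) = √(-476 + 241706) = √241230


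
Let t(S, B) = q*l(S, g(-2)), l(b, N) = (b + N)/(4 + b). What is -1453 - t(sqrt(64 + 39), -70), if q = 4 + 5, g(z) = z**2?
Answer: -1462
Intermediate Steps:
q = 9
l(b, N) = (N + b)/(4 + b)
t(S, B) = 9 (t(S, B) = 9*(((-2)**2 + S)/(4 + S)) = 9*((4 + S)/(4 + S)) = 9*1 = 9)
-1453 - t(sqrt(64 + 39), -70) = -1453 - 1*9 = -1453 - 9 = -1462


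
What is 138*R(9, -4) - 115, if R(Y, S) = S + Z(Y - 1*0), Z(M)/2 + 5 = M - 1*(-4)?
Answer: 1541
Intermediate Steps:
Z(M) = -2 + 2*M (Z(M) = -10 + 2*(M - 1*(-4)) = -10 + 2*(M + 4) = -10 + 2*(4 + M) = -10 + (8 + 2*M) = -2 + 2*M)
R(Y, S) = -2 + S + 2*Y (R(Y, S) = S + (-2 + 2*(Y - 1*0)) = S + (-2 + 2*(Y + 0)) = S + (-2 + 2*Y) = -2 + S + 2*Y)
138*R(9, -4) - 115 = 138*(-2 - 4 + 2*9) - 115 = 138*(-2 - 4 + 18) - 115 = 138*12 - 115 = 1656 - 115 = 1541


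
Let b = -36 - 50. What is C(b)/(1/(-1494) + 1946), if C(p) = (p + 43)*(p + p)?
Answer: 11049624/2907323 ≈ 3.8006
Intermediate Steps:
b = -86
C(p) = 2*p*(43 + p) (C(p) = (43 + p)*(2*p) = 2*p*(43 + p))
C(b)/(1/(-1494) + 1946) = (2*(-86)*(43 - 86))/(1/(-1494) + 1946) = (2*(-86)*(-43))/(-1/1494 + 1946) = 7396/(2907323/1494) = 7396*(1494/2907323) = 11049624/2907323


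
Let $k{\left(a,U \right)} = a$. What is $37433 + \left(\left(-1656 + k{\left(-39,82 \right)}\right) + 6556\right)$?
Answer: $42294$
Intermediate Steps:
$37433 + \left(\left(-1656 + k{\left(-39,82 \right)}\right) + 6556\right) = 37433 + \left(\left(-1656 - 39\right) + 6556\right) = 37433 + \left(-1695 + 6556\right) = 37433 + 4861 = 42294$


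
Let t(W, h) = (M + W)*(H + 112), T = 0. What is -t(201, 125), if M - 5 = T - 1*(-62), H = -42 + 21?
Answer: -24388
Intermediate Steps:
H = -21
M = 67 (M = 5 + (0 - 1*(-62)) = 5 + (0 + 62) = 5 + 62 = 67)
t(W, h) = 6097 + 91*W (t(W, h) = (67 + W)*(-21 + 112) = (67 + W)*91 = 6097 + 91*W)
-t(201, 125) = -(6097 + 91*201) = -(6097 + 18291) = -1*24388 = -24388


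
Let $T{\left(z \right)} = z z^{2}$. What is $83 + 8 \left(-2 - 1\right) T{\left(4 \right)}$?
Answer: $-1453$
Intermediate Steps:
$T{\left(z \right)} = z^{3}$
$83 + 8 \left(-2 - 1\right) T{\left(4 \right)} = 83 + 8 \left(-2 - 1\right) 4^{3} = 83 + 8 \left(-2 - 1\right) 64 = 83 + 8 \left(-3\right) 64 = 83 - 1536 = -1453$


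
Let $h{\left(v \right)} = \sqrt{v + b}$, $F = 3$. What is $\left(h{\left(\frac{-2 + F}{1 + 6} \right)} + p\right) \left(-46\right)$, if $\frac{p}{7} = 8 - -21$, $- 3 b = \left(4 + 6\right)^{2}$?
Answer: $-9338 - \frac{46 i \sqrt{14637}}{21} \approx -9338.0 - 265.01 i$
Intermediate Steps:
$b = - \frac{100}{3}$ ($b = - \frac{\left(4 + 6\right)^{2}}{3} = - \frac{10^{2}}{3} = \left(- \frac{1}{3}\right) 100 = - \frac{100}{3} \approx -33.333$)
$p = 203$ ($p = 7 \left(8 - -21\right) = 7 \left(8 + 21\right) = 7 \cdot 29 = 203$)
$h{\left(v \right)} = \sqrt{- \frac{100}{3} + v}$ ($h{\left(v \right)} = \sqrt{v - \frac{100}{3}} = \sqrt{- \frac{100}{3} + v}$)
$\left(h{\left(\frac{-2 + F}{1 + 6} \right)} + p\right) \left(-46\right) = \left(\frac{\sqrt{-300 + 9 \frac{-2 + 3}{1 + 6}}}{3} + 203\right) \left(-46\right) = \left(\frac{\sqrt{-300 + 9 \cdot 1 \cdot \frac{1}{7}}}{3} + 203\right) \left(-46\right) = \left(\frac{\sqrt{-300 + 9 \cdot \frac{1}{7}}}{3} + 203\right) \left(-46\right) = \left(\frac{\sqrt{-300 + \frac{9}{7}}}{3} + 203\right) \left(-46\right) = \left(\frac{\sqrt{- \frac{2091}{7}}}{3} + 203\right) \left(-46\right) = \left(\frac{\frac{1}{7} i \sqrt{14637}}{3} + 203\right) \left(-46\right) = \left(\frac{i \sqrt{14637}}{21} + 203\right) \left(-46\right) = \left(203 + \frac{i \sqrt{14637}}{21}\right) \left(-46\right) = -9338 - \frac{46 i \sqrt{14637}}{21}$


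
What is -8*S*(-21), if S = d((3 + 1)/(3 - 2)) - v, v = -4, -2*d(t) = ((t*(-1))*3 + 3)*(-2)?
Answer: -840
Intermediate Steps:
d(t) = 3 - 3*t (d(t) = -((t*(-1))*3 + 3)*(-2)/2 = -(-t*3 + 3)*(-2)/2 = -(-3*t + 3)*(-2)/2 = -(3 - 3*t)*(-2)/2 = -(-6 + 6*t)/2 = 3 - 3*t)
S = -5 (S = (3 - 3*(3 + 1)/(3 - 2)) - 1*(-4) = (3 - 12/1) + 4 = (3 - 12) + 4 = -9 + 4 = -5)
-8*S*(-21) = -8*(-5)*(-21) = 40*(-21) = -840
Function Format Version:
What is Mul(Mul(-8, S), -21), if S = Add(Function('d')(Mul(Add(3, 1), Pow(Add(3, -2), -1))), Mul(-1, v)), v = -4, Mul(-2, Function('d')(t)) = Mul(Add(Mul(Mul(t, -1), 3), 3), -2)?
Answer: -840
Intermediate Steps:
Function('d')(t) = Add(3, Mul(-3, t)) (Function('d')(t) = Mul(Rational(-1, 2), Mul(Add(Mul(Mul(t, -1), 3), 3), -2)) = Mul(Rational(-1, 2), Mul(Add(Mul(Mul(-1, t), 3), 3), -2)) = Mul(Rational(-1, 2), Mul(Add(Mul(-3, t), 3), -2)) = Mul(Rational(-1, 2), Mul(Add(3, Mul(-3, t)), -2)) = Mul(Rational(-1, 2), Add(-6, Mul(6, t))) = Add(3, Mul(-3, t)))
S = -5 (S = Add(Add(3, Mul(-3, Mul(Add(3, 1), Pow(Add(3, -2), -1)))), Mul(-1, -4)) = Add(Add(3, Mul(-3, Mul(4, Pow(1, -1)))), 4) = Add(Add(3, Mul(-3, Mul(4, 1))), 4) = Add(Add(3, Mul(-3, 4)), 4) = Add(Add(3, -12), 4) = Add(-9, 4) = -5)
Mul(Mul(-8, S), -21) = Mul(Mul(-8, -5), -21) = Mul(40, -21) = -840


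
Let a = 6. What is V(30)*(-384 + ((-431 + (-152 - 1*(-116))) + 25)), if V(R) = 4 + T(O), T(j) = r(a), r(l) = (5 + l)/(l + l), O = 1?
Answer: -24367/6 ≈ -4061.2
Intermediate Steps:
r(l) = (5 + l)/(2*l) (r(l) = (5 + l)/((2*l)) = (5 + l)*(1/(2*l)) = (5 + l)/(2*l))
T(j) = 11/12 (T(j) = (½)*(5 + 6)/6 = (½)*(⅙)*11 = 11/12)
V(R) = 59/12 (V(R) = 4 + 11/12 = 59/12)
V(30)*(-384 + ((-431 + (-152 - 1*(-116))) + 25)) = 59*(-384 + ((-431 + (-152 - 1*(-116))) + 25))/12 = 59*(-384 + ((-431 + (-152 + 116)) + 25))/12 = 59*(-384 + ((-431 - 36) + 25))/12 = 59*(-384 + (-467 + 25))/12 = 59*(-384 - 442)/12 = (59/12)*(-826) = -24367/6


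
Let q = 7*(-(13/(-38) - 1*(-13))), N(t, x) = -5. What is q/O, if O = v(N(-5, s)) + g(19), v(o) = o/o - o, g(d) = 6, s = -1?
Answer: -3367/456 ≈ -7.3838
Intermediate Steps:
v(o) = 1 - o
O = 12 (O = (1 - 1*(-5)) + 6 = (1 + 5) + 6 = 6 + 6 = 12)
q = -3367/38 (q = 7*(-(13*(-1/38) + 13)) = 7*(-(-13/38 + 13)) = 7*(-1*481/38) = 7*(-481/38) = -3367/38 ≈ -88.605)
q/O = -3367/38/12 = -3367/38*1/12 = -3367/456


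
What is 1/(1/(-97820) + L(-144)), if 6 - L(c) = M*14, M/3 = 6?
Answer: -97820/24063721 ≈ -0.0040650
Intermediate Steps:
M = 18 (M = 3*6 = 18)
L(c) = -246 (L(c) = 6 - 18*14 = 6 - 1*252 = 6 - 252 = -246)
1/(1/(-97820) + L(-144)) = 1/(1/(-97820) - 246) = 1/(-1/97820 - 246) = 1/(-24063721/97820) = -97820/24063721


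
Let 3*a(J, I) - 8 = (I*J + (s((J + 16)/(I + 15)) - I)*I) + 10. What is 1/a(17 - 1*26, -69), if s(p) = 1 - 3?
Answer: -1/1328 ≈ -0.00075301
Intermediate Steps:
s(p) = -2
a(J, I) = 6 + I*J/3 + I*(-2 - I)/3 (a(J, I) = 8/3 + ((I*J + (-2 - I)*I) + 10)/3 = 8/3 + ((I*J + I*(-2 - I)) + 10)/3 = 8/3 + (10 + I*J + I*(-2 - I))/3 = 8/3 + (10/3 + I*J/3 + I*(-2 - I)/3) = 6 + I*J/3 + I*(-2 - I)/3)
1/a(17 - 1*26, -69) = 1/(6 - ⅔*(-69) - ⅓*(-69)² + (⅓)*(-69)*(17 - 1*26)) = 1/(6 + 46 - ⅓*4761 + (⅓)*(-69)*(17 - 26)) = 1/(6 + 46 - 1587 + (⅓)*(-69)*(-9)) = 1/(6 + 46 - 1587 + 207) = 1/(-1328) = -1/1328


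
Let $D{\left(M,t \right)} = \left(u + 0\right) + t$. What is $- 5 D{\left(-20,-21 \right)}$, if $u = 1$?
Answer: $100$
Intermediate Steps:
$D{\left(M,t \right)} = 1 + t$ ($D{\left(M,t \right)} = \left(1 + 0\right) + t = 1 + t$)
$- 5 D{\left(-20,-21 \right)} = - 5 \left(1 - 21\right) = \left(-5\right) \left(-20\right) = 100$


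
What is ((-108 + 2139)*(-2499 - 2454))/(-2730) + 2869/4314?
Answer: 278235262/75495 ≈ 3685.5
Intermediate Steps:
((-108 + 2139)*(-2499 - 2454))/(-2730) + 2869/4314 = (2031*(-4953))*(-1/2730) + 2869*(1/4314) = -10059543*(-1/2730) + 2869/4314 = 257937/70 + 2869/4314 = 278235262/75495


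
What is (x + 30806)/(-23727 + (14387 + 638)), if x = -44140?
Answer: 6667/4351 ≈ 1.5323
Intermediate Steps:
(x + 30806)/(-23727 + (14387 + 638)) = (-44140 + 30806)/(-23727 + (14387 + 638)) = -13334/(-23727 + 15025) = -13334/(-8702) = -13334*(-1/8702) = 6667/4351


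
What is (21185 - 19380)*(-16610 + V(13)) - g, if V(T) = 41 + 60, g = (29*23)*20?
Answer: -29812085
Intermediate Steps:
g = 13340 (g = 667*20 = 13340)
V(T) = 101
(21185 - 19380)*(-16610 + V(13)) - g = (21185 - 19380)*(-16610 + 101) - 1*13340 = 1805*(-16509) - 13340 = -29798745 - 13340 = -29812085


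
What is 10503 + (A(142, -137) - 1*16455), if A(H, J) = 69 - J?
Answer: -5746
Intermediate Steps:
10503 + (A(142, -137) - 1*16455) = 10503 + ((69 - 1*(-137)) - 1*16455) = 10503 + ((69 + 137) - 16455) = 10503 + (206 - 16455) = 10503 - 16249 = -5746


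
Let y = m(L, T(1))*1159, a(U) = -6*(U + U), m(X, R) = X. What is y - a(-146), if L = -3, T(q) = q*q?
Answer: -5229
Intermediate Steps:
T(q) = q**2
a(U) = -12*U
y = -3477 (y = -3*1159 = -3477)
y - a(-146) = -3477 - (-12)*(-146) = -3477 - 1*1752 = -3477 - 1752 = -5229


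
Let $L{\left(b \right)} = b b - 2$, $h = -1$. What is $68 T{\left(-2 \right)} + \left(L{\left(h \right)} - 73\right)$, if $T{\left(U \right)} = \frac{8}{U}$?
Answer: $-346$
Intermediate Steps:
$L{\left(b \right)} = -2 + b^{2}$ ($L{\left(b \right)} = b^{2} - 2 = -2 + b^{2}$)
$68 T{\left(-2 \right)} + \left(L{\left(h \right)} - 73\right) = 68 \frac{8}{-2} - \left(75 - 1\right) = 68 \cdot 8 \left(- \frac{1}{2}\right) + \left(\left(-2 + 1\right) - 73\right) = 68 \left(-4\right) - 74 = -272 - 74 = -346$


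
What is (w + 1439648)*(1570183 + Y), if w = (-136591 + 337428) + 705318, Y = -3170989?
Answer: -3755175517218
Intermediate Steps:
w = 906155 (w = 200837 + 705318 = 906155)
(w + 1439648)*(1570183 + Y) = (906155 + 1439648)*(1570183 - 3170989) = 2345803*(-1600806) = -3755175517218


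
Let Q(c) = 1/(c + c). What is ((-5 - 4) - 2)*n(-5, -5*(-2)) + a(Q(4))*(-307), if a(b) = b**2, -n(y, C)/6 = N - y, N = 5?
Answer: 41933/64 ≈ 655.20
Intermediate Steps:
n(y, C) = -30 + 6*y (n(y, C) = -6*(5 - y) = -30 + 6*y)
Q(c) = 1/(2*c)
((-5 - 4) - 2)*n(-5, -5*(-2)) + a(Q(4))*(-307) = ((-5 - 4) - 2)*(-30 + 6*(-5)) + ((1/2)/4)**2*(-307) = (-9 - 2)*(-30 - 30) + ((1/2)*(1/4))**2*(-307) = -11*(-60) + (1/8)**2*(-307) = 660 + (1/64)*(-307) = 660 - 307/64 = 41933/64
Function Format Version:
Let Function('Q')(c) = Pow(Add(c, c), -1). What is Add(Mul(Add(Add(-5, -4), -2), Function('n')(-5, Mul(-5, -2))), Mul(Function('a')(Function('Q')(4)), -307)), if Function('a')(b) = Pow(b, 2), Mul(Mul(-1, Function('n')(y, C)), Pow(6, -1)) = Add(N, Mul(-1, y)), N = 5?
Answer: Rational(41933, 64) ≈ 655.20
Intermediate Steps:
Function('n')(y, C) = Add(-30, Mul(6, y)) (Function('n')(y, C) = Mul(-6, Add(5, Mul(-1, y))) = Add(-30, Mul(6, y)))
Function('Q')(c) = Mul(Rational(1, 2), Pow(c, -1)) (Function('Q')(c) = Pow(Mul(2, c), -1) = Mul(Rational(1, 2), Pow(c, -1)))
Add(Mul(Add(Add(-5, -4), -2), Function('n')(-5, Mul(-5, -2))), Mul(Function('a')(Function('Q')(4)), -307)) = Add(Mul(Add(Add(-5, -4), -2), Add(-30, Mul(6, -5))), Mul(Pow(Mul(Rational(1, 2), Pow(4, -1)), 2), -307)) = Add(Mul(Add(-9, -2), Add(-30, -30)), Mul(Pow(Mul(Rational(1, 2), Rational(1, 4)), 2), -307)) = Add(Mul(-11, -60), Mul(Pow(Rational(1, 8), 2), -307)) = Add(660, Mul(Rational(1, 64), -307)) = Add(660, Rational(-307, 64)) = Rational(41933, 64)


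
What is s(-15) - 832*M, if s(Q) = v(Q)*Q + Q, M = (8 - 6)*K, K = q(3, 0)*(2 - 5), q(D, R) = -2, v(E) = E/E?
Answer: -10014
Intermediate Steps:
v(E) = 1
K = 6 (K = -2*(2 - 5) = -2*(-3) = 6)
M = 12 (M = (8 - 6)*6 = 2*6 = 12)
s(Q) = 2*Q (s(Q) = 1*Q + Q = Q + Q = 2*Q)
s(-15) - 832*M = 2*(-15) - 832*12 = -30 - 9984 = -10014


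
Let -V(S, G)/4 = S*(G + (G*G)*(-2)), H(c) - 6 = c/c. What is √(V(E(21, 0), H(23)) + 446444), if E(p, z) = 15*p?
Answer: 4*√35069 ≈ 749.07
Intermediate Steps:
H(c) = 7 (H(c) = 6 + c/c = 6 + 1 = 7)
V(S, G) = -4*S*(G - 2*G²) (V(S, G) = -4*S*(G + (G*G)*(-2)) = -4*S*(G + G²*(-2)) = -4*S*(G - 2*G²))
√(V(E(21, 0), H(23)) + 446444) = √(4*7*(15*21)*(-1 + 2*7) + 446444) = √(4*7*315*(-1 + 14) + 446444) = √(4*7*315*13 + 446444) = √(114660 + 446444) = √561104 = 4*√35069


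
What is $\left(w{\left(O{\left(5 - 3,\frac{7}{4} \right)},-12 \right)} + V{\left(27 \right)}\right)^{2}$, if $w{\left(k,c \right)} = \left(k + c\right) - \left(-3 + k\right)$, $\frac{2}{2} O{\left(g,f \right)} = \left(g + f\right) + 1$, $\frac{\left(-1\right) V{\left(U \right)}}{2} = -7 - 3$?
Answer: $121$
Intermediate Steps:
$V{\left(U \right)} = 20$ ($V{\left(U \right)} = - 2 \left(-7 - 3\right) = \left(-2\right) \left(-10\right) = 20$)
$O{\left(g,f \right)} = 1 + f + g$ ($O{\left(g,f \right)} = \left(g + f\right) + 1 = \left(f + g\right) + 1 = 1 + f + g$)
$w{\left(k,c \right)} = 3 + c$ ($w{\left(k,c \right)} = \left(c + k\right) - \left(-3 + k\right) = 3 + c$)
$\left(w{\left(O{\left(5 - 3,\frac{7}{4} \right)},-12 \right)} + V{\left(27 \right)}\right)^{2} = \left(\left(3 - 12\right) + 20\right)^{2} = \left(-9 + 20\right)^{2} = 11^{2} = 121$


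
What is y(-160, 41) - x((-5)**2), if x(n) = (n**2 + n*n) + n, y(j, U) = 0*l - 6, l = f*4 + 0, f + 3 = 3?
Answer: -1281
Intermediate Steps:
f = 0 (f = -3 + 3 = 0)
l = 0 (l = 0*4 + 0 = 0 + 0 = 0)
y(j, U) = -6 (y(j, U) = 0*0 - 6 = 0 - 6 = -6)
x(n) = n + 2*n**2 (x(n) = (n**2 + n**2) + n = 2*n**2 + n = n + 2*n**2)
y(-160, 41) - x((-5)**2) = -6 - (-5)**2*(1 + 2*(-5)**2) = -6 - 25*(1 + 2*25) = -6 - 25*(1 + 50) = -6 - 25*51 = -6 - 1*1275 = -6 - 1275 = -1281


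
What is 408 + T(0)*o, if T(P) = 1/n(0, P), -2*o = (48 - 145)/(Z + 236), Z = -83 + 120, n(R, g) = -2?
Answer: 445439/1092 ≈ 407.91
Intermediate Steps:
Z = 37
o = 97/546 (o = -(48 - 145)/(2*(37 + 236)) = -(-97)/(2*273) = -½*(-97/273) = 97/546 ≈ 0.17766)
T(P) = -½ (T(P) = 1/(-2) = -½)
408 + T(0)*o = 408 - ½*97/546 = 408 - 97/1092 = 445439/1092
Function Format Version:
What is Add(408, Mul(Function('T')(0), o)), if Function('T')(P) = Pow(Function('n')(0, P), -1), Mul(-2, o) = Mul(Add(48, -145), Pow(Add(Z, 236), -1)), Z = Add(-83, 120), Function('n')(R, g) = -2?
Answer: Rational(445439, 1092) ≈ 407.91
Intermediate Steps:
Z = 37
o = Rational(97, 546) (o = Mul(Rational(-1, 2), Mul(Add(48, -145), Pow(Add(37, 236), -1))) = Mul(Rational(-1, 2), Mul(-97, Pow(273, -1))) = Mul(Rational(-1, 2), Mul(-97, Rational(1, 273))) = Mul(Rational(-1, 2), Rational(-97, 273)) = Rational(97, 546) ≈ 0.17766)
Function('T')(P) = Rational(-1, 2) (Function('T')(P) = Pow(-2, -1) = Rational(-1, 2))
Add(408, Mul(Function('T')(0), o)) = Add(408, Mul(Rational(-1, 2), Rational(97, 546))) = Add(408, Rational(-97, 1092)) = Rational(445439, 1092)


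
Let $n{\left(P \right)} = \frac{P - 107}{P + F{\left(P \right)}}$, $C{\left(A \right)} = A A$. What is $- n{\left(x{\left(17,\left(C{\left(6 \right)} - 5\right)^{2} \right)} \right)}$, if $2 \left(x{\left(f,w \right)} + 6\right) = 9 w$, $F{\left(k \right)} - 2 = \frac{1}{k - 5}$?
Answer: $- \frac{72665221}{74545911} \approx -0.97477$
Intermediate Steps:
$C{\left(A \right)} = A^{2}$
$F{\left(k \right)} = 2 + \frac{1}{-5 + k}$ ($F{\left(k \right)} = 2 + \frac{1}{k - 5} = 2 + \frac{1}{-5 + k}$)
$x{\left(f,w \right)} = -6 + \frac{9 w}{2}$
$n{\left(P \right)} = \frac{-107 + P}{P + \frac{-9 + 2 P}{-5 + P}}$ ($n{\left(P \right)} = \frac{P - 107}{P + \frac{-9 + 2 P}{-5 + P}} = \frac{-107 + P}{P + \frac{-9 + 2 P}{-5 + P}}$)
$- n{\left(x{\left(17,\left(C{\left(6 \right)} - 5\right)^{2} \right)} \right)} = - \frac{\left(-107 - \left(6 - \frac{9 \left(6^{2} - 5\right)^{2}}{2}\right)\right) \left(-5 - \left(6 - \frac{9 \left(6^{2} - 5\right)^{2}}{2}\right)\right)}{-9 + 2 \left(-6 + \frac{9 \left(6^{2} - 5\right)^{2}}{2}\right) + \left(-6 + \frac{9 \left(6^{2} - 5\right)^{2}}{2}\right) \left(-5 - \left(6 - \frac{9 \left(6^{2} - 5\right)^{2}}{2}\right)\right)} = - \frac{\left(-107 - \left(6 - \frac{9 \left(36 - 5\right)^{2}}{2}\right)\right) \left(-5 - \left(6 - \frac{9 \left(36 - 5\right)^{2}}{2}\right)\right)}{-9 + 2 \left(-6 + \frac{9 \left(36 - 5\right)^{2}}{2}\right) + \left(-6 + \frac{9 \left(36 - 5\right)^{2}}{2}\right) \left(-5 - \left(6 - \frac{9 \left(36 - 5\right)^{2}}{2}\right)\right)} = - \frac{\left(-107 - \left(6 - \frac{9 \cdot 31^{2}}{2}\right)\right) \left(-5 - \left(6 - \frac{9 \cdot 31^{2}}{2}\right)\right)}{-9 + 2 \left(-6 + \frac{9 \cdot 31^{2}}{2}\right) + \left(-6 + \frac{9 \cdot 31^{2}}{2}\right) \left(-5 - \left(6 - \frac{9 \cdot 31^{2}}{2}\right)\right)} = - \frac{\left(-107 + \left(-6 + \frac{9}{2} \cdot 961\right)\right) \left(-5 + \left(-6 + \frac{9}{2} \cdot 961\right)\right)}{-9 + 2 \left(-6 + \frac{9}{2} \cdot 961\right) + \left(-6 + \frac{9}{2} \cdot 961\right) \left(-5 + \left(-6 + \frac{9}{2} \cdot 961\right)\right)} = - \frac{\left(-107 + \left(-6 + \frac{8649}{2}\right)\right) \left(-5 + \left(-6 + \frac{8649}{2}\right)\right)}{-9 + 2 \left(-6 + \frac{8649}{2}\right) + \left(-6 + \frac{8649}{2}\right) \left(-5 + \left(-6 + \frac{8649}{2}\right)\right)} = - \frac{\left(-107 + \frac{8637}{2}\right) \left(-5 + \frac{8637}{2}\right)}{-9 + 2 \cdot \frac{8637}{2} + \frac{8637 \left(-5 + \frac{8637}{2}\right)}{2}} = - \frac{8423 \cdot 8627}{\left(-9 + 8637 + \frac{8637}{2} \cdot \frac{8627}{2}\right) 2 \cdot 2} = - \frac{8423 \cdot 8627}{\left(-9 + 8637 + \frac{74511399}{4}\right) 2 \cdot 2} = - \frac{8423 \cdot 8627}{\frac{74545911}{4} \cdot 2 \cdot 2} = - \frac{4 \cdot 8423 \cdot 8627}{74545911 \cdot 2 \cdot 2} = \left(-1\right) \frac{72665221}{74545911} = - \frac{72665221}{74545911}$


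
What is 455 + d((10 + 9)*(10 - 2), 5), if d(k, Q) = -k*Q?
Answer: -305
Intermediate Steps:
d(k, Q) = -Q*k
455 + d((10 + 9)*(10 - 2), 5) = 455 - 1*5*(10 + 9)*(10 - 2) = 455 - 1*5*19*8 = 455 - 1*5*152 = 455 - 760 = -305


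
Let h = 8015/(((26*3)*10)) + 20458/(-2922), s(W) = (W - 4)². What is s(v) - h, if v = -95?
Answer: 744352819/75972 ≈ 9797.7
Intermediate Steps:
s(W) = (-4 + W)²
h = 248753/75972 (h = 8015/((78*10)) + 20458*(-1/2922) = 8015/780 - 10229/1461 = 8015*(1/780) - 10229/1461 = 1603/156 - 10229/1461 = 248753/75972 ≈ 3.2743)
s(v) - h = (-4 - 95)² - 1*248753/75972 = (-99)² - 248753/75972 = 9801 - 248753/75972 = 744352819/75972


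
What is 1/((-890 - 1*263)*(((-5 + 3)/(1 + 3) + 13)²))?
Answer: -4/720625 ≈ -5.5507e-6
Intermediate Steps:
1/((-890 - 1*263)*(((-5 + 3)/(1 + 3) + 13)²)) = 1/((-890 - 263)*((-2/4 + 13)²)) = 1/((-1153)*((-2*¼ + 13)²)) = -1/(1153*(-½ + 13)²) = -1/(1153*((25/2)²)) = -1/(1153*625/4) = -1/1153*4/625 = -4/720625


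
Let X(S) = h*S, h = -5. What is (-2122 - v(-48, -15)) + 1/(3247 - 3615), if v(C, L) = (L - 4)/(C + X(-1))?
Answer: -33585563/15824 ≈ -2122.4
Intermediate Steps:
X(S) = -5*S
v(C, L) = (-4 + L)/(5 + C) (v(C, L) = (L - 4)/(C - 5*(-1)) = (-4 + L)/(C + 5) = (-4 + L)/(5 + C))
(-2122 - v(-48, -15)) + 1/(3247 - 3615) = (-2122 - (-4 - 15)/(5 - 48)) + 1/(3247 - 3615) = (-2122 - (-19)/(-43)) + 1/(-368) = (-2122 - (-1)*(-19)/43) - 1/368 = (-2122 - 1*19/43) - 1/368 = (-2122 - 19/43) - 1/368 = -91265/43 - 1/368 = -33585563/15824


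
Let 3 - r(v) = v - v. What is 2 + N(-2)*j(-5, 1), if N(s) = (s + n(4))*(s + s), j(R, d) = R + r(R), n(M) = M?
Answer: 18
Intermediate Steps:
r(v) = 3 (r(v) = 3 - (v - v) = 3 - 1*0 = 3 + 0 = 3)
j(R, d) = 3 + R (j(R, d) = R + 3 = 3 + R)
N(s) = 2*s*(4 + s) (N(s) = (s + 4)*(s + s) = (4 + s)*(2*s) = 2*s*(4 + s))
2 + N(-2)*j(-5, 1) = 2 + (2*(-2)*(4 - 2))*(3 - 5) = 2 + (2*(-2)*2)*(-2) = 2 - 8*(-2) = 2 + 16 = 18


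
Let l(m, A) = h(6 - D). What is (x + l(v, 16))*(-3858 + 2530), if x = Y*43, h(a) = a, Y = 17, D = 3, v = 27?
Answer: -974752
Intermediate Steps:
l(m, A) = 3 (l(m, A) = 6 - 1*3 = 6 - 3 = 3)
x = 731 (x = 17*43 = 731)
(x + l(v, 16))*(-3858 + 2530) = (731 + 3)*(-3858 + 2530) = 734*(-1328) = -974752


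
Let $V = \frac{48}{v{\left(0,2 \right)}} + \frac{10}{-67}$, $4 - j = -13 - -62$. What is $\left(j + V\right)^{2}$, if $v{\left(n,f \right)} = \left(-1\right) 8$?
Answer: $\frac{11744329}{4489} \approx 2616.2$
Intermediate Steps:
$v{\left(n,f \right)} = -8$
$j = -45$ ($j = 4 - \left(-13 - -62\right) = 4 - \left(-13 + 62\right) = 4 - 49 = -45$)
$V = - \frac{412}{67}$ ($V = \frac{48}{-8} + \frac{10}{-67} = 48 \left(- \frac{1}{8}\right) + 10 \left(- \frac{1}{67}\right) = -6 - \frac{10}{67} = - \frac{412}{67} \approx -6.1493$)
$\left(j + V\right)^{2} = \left(-45 - \frac{412}{67}\right)^{2} = \left(- \frac{3427}{67}\right)^{2} = \frac{11744329}{4489}$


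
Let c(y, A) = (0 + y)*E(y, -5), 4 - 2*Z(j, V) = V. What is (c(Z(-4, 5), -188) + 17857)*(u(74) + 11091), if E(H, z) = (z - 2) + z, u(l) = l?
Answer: 199440395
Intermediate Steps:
Z(j, V) = 2 - V/2
E(H, z) = -2 + 2*z (E(H, z) = (-2 + z) + z = -2 + 2*z)
c(y, A) = -12*y (c(y, A) = (0 + y)*(-2 + 2*(-5)) = y*(-2 - 10) = y*(-12) = -12*y)
(c(Z(-4, 5), -188) + 17857)*(u(74) + 11091) = (-12*(2 - 1/2*5) + 17857)*(74 + 11091) = (-12*(2 - 5/2) + 17857)*11165 = (-12*(-1/2) + 17857)*11165 = (6 + 17857)*11165 = 17863*11165 = 199440395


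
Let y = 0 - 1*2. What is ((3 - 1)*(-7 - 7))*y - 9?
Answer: 47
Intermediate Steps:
y = -2 (y = 0 - 2 = -2)
((3 - 1)*(-7 - 7))*y - 9 = ((3 - 1)*(-7 - 7))*(-2) - 9 = (2*(-14))*(-2) - 9 = -28*(-2) - 9 = 56 - 9 = 47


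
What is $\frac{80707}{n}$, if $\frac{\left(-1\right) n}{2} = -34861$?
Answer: $\frac{80707}{69722} \approx 1.1576$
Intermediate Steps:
$n = 69722$ ($n = \left(-2\right) \left(-34861\right) = 69722$)
$\frac{80707}{n} = \frac{80707}{69722}$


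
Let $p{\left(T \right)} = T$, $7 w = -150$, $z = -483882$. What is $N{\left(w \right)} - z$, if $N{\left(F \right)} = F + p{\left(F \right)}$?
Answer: $\frac{3386874}{7} \approx 4.8384 \cdot 10^{5}$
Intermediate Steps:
$w = - \frac{150}{7}$ ($w = \frac{1}{7} \left(-150\right) = - \frac{150}{7} \approx -21.429$)
$N{\left(F \right)} = 2 F$ ($N{\left(F \right)} = F + F = 2 F$)
$N{\left(w \right)} - z = 2 \left(- \frac{150}{7}\right) - -483882 = - \frac{300}{7} + 483882 = \frac{3386874}{7}$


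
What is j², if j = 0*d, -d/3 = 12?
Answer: 0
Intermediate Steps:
d = -36 (d = -3*12 = -36)
j = 0 (j = 0*(-36) = 0)
j² = 0² = 0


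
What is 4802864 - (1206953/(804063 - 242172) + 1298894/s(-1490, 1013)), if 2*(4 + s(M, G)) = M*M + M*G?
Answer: 87182419703890807/18152195241 ≈ 4.8029e+6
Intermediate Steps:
s(M, G) = -4 + M²/2 + G*M/2 (s(M, G) = -4 + (M*M + M*G)/2 = -4 + (M² + G*M)/2 = -4 + (M²/2 + G*M/2) = -4 + M²/2 + G*M/2)
4802864 - (1206953/(804063 - 242172) + 1298894/s(-1490, 1013)) = 4802864 - (1206953/(804063 - 242172) + 1298894/(-4 + (½)*(-1490)² + (½)*1013*(-1490))) = 4802864 - (1206953/561891 + 1298894/(-4 + (½)*2220100 - 754685)) = 4802864 - (1206953*(1/561891) + 1298894/(-4 + 1110050 - 754685)) = 4802864 - (109723/51081 + 1298894/355361) = 4802864 - 1*105340079417/18152195241 = 4802864 - 105340079417/18152195241 = 87182419703890807/18152195241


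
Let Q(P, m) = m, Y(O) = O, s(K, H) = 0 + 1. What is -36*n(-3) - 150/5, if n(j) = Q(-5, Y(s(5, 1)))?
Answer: -66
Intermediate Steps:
s(K, H) = 1
n(j) = 1
-36*n(-3) - 150/5 = -36*1 - 150/5 = -36 - 150/5 = -36 - 25*6/5 = -36 - 30 = -66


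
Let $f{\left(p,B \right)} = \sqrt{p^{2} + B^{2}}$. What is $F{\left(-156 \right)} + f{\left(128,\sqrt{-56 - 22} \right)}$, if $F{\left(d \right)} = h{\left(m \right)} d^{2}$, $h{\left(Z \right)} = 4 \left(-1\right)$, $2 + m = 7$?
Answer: $-97344 + \sqrt{16306} \approx -97216.0$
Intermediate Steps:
$m = 5$ ($m = -2 + 7 = 5$)
$h{\left(Z \right)} = -4$
$F{\left(d \right)} = - 4 d^{2}$
$f{\left(p,B \right)} = \sqrt{B^{2} + p^{2}}$
$F{\left(-156 \right)} + f{\left(128,\sqrt{-56 - 22} \right)} = - 4 \left(-156\right)^{2} + \sqrt{\left(\sqrt{-56 - 22}\right)^{2} + 128^{2}} = \left(-4\right) 24336 + \sqrt{\left(\sqrt{-78}\right)^{2} + 16384} = -97344 + \sqrt{\left(i \sqrt{78}\right)^{2} + 16384} = -97344 + \sqrt{-78 + 16384} = -97344 + \sqrt{16306}$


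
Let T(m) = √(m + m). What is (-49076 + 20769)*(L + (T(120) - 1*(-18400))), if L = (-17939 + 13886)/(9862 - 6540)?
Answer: -1730144985329/3322 - 113228*√15 ≈ -5.2125e+8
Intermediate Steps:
L = -4053/3322 ≈ -1.2200
T(m) = √2*√m (T(m) = √(2*m) = √2*√m)
(-49076 + 20769)*(L + (T(120) - 1*(-18400))) = (-49076 + 20769)*(-4053/3322 + (√2*√120 - 1*(-18400))) = -28307*(-4053/3322 + (√2*(2*√30) + 18400)) = -28307*(-4053/3322 + (4*√15 + 18400)) = -28307*(-4053/3322 + (18400 + 4*√15)) = -28307*(61120747/3322 + 4*√15) = -1730144985329/3322 - 113228*√15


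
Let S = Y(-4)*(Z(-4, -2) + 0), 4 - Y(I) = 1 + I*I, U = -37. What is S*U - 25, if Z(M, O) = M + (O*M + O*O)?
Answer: 3823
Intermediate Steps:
Y(I) = 3 - I**2 (Y(I) = 4 - (1 + I*I) = 4 - (1 + I**2) = 4 + (-1 - I**2) = 3 - I**2)
Z(M, O) = M + O**2 + M*O (Z(M, O) = M + (M*O + O**2) = M + (O**2 + M*O) = M + O**2 + M*O)
S = -104 (S = (3 - 1*(-4)**2)*((-4 + (-2)**2 - 4*(-2)) + 0) = (3 - 1*16)*((-4 + 4 + 8) + 0) = (3 - 16)*(8 + 0) = -13*8 = -104)
S*U - 25 = -104*(-37) - 25 = 3848 - 25 = 3823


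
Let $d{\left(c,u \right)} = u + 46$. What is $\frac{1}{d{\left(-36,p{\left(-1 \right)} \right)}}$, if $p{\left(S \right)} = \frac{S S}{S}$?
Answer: $\frac{1}{45} \approx 0.022222$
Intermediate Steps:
$p{\left(S \right)} = S$ ($p{\left(S \right)} = \frac{S^{2}}{S} = S$)
$d{\left(c,u \right)} = 46 + u$
$\frac{1}{d{\left(-36,p{\left(-1 \right)} \right)}} = \frac{1}{46 - 1} = \frac{1}{45}$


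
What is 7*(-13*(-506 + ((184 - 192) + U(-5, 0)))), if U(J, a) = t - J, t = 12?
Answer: 45227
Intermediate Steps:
U(J, a) = 12 - J
7*(-13*(-506 + ((184 - 192) + U(-5, 0)))) = 7*(-13*(-506 + ((184 - 192) + (12 - 1*(-5))))) = 7*(-13*(-506 + (-8 + (12 + 5)))) = 7*(-13*(-506 + (-8 + 17))) = 7*(-13*(-506 + 9)) = 7*(-13*(-497)) = 7*6461 = 45227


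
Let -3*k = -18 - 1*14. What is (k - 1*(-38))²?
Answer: 21316/9 ≈ 2368.4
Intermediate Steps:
k = 32/3 (k = -(-18 - 1*14)/3 = -(-18 - 14)/3 = -⅓*(-32) = 32/3 ≈ 10.667)
(k - 1*(-38))² = (32/3 - 1*(-38))² = (32/3 + 38)² = (146/3)² = 21316/9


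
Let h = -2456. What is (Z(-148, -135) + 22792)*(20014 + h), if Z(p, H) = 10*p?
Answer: 374196096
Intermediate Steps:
(Z(-148, -135) + 22792)*(20014 + h) = (10*(-148) + 22792)*(20014 - 2456) = (-1480 + 22792)*17558 = 21312*17558 = 374196096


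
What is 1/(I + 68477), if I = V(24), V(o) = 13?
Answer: 1/68490 ≈ 1.4601e-5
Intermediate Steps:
I = 13
1/(I + 68477) = 1/(13 + 68477) = 1/68490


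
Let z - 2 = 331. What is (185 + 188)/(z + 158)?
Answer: 373/491 ≈ 0.75967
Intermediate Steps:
z = 333 (z = 2 + 331 = 333)
(185 + 188)/(z + 158) = (185 + 188)/(333 + 158) = 373/491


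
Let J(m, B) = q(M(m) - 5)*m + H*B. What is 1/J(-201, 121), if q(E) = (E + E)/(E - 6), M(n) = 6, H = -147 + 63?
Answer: -5/50418 ≈ -9.9171e-5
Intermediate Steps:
H = -84
q(E) = 2*E/(-6 + E) (q(E) = (2*E)/(-6 + E) = 2*E/(-6 + E))
J(m, B) = -84*B - 2*m/5 (J(m, B) = (2*(6 - 5)/(-6 + (6 - 5)))*m - 84*B = (2*1/(-6 + 1))*m - 84*B = (2*1/(-5))*m - 84*B = (2*1*(-⅕))*m - 84*B = -2*m/5 - 84*B = -84*B - 2*m/5)
1/J(-201, 121) = 1/(-84*121 - ⅖*(-201)) = 1/(-10164 + 402/5) = 1/(-50418/5) = -5/50418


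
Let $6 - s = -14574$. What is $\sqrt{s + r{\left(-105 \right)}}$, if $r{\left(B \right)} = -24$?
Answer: $2 \sqrt{3639} \approx 120.65$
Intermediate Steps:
$s = 14580$ ($s = 6 - -14574 = 6 + 14574 = 14580$)
$\sqrt{s + r{\left(-105 \right)}} = \sqrt{14580 - 24} = \sqrt{14556} = 2 \sqrt{3639}$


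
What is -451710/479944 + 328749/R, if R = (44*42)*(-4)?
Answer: -6713339599/147822752 ≈ -45.415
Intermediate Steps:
R = -7392 (R = 1848*(-4) = -7392)
-451710/479944 + 328749/R = -451710/479944 + 328749/(-7392) = -451710*1/479944 + 328749*(-1/7392) = -225855/239972 - 109583/2464 = -6713339599/147822752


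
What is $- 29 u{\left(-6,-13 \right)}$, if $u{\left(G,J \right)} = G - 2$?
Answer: $232$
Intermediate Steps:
$u{\left(G,J \right)} = -2 + G$
$- 29 u{\left(-6,-13 \right)} = - 29 \left(-2 - 6\right) = \left(-29\right) \left(-8\right) = 232$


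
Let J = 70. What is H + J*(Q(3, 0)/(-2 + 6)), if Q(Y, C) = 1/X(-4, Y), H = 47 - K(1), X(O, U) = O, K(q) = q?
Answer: 333/8 ≈ 41.625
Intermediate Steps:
H = 46 (H = 47 - 1*1 = 47 - 1 = 46)
Q(Y, C) = -1/4 (Q(Y, C) = 1/(-4) = -1/4)
H + J*(Q(3, 0)/(-2 + 6)) = 46 + 70*(-1/4/(-2 + 6)) = 46 + 70*(-1/4/4) = 46 + 70*((1/4)*(-1/4)) = 46 + 70*(-1/16) = 46 - 35/8 = 333/8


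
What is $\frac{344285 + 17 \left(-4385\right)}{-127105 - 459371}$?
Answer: $- \frac{67435}{146619} \approx -0.45993$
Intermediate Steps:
$\frac{344285 + 17 \left(-4385\right)}{-127105 - 459371} = \frac{344285 - 74545}{-586476} = 269740 \left(- \frac{1}{586476}\right) = - \frac{67435}{146619}$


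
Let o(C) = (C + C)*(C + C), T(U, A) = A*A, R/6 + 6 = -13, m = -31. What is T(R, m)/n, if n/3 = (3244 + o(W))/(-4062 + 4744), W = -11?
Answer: 327701/5592 ≈ 58.602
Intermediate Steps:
R = -114 (R = -36 + 6*(-13) = -36 - 78 = -114)
T(U, A) = A²
o(C) = 4*C² (o(C) = (2*C)*(2*C) = 4*C²)
n = 5592/341 (n = 3*((3244 + 4*(-11)²)/(-4062 + 4744)) = 3*((3244 + 4*121)/682) = 3*((3244 + 484)*(1/682)) = 3*(3728*(1/682)) = 3*(1864/341) = 5592/341 ≈ 16.399)
T(R, m)/n = (-31)²/(5592/341) = 961*(341/5592) = 327701/5592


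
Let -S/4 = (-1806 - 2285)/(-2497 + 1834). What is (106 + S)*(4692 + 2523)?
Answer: 9974090/17 ≈ 5.8671e+5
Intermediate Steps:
S = -16364/663 (S = -4*(-1806 - 2285)/(-2497 + 1834) = -(-16364)/(-663) = -(-16364)*(-1)/663 = -4*4091/663 = -16364/663 ≈ -24.682)
(106 + S)*(4692 + 2523) = (106 - 16364/663)*(4692 + 2523) = (53914/663)*7215 = 9974090/17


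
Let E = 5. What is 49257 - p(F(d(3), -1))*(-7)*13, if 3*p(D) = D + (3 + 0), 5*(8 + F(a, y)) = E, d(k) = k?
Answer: 147407/3 ≈ 49136.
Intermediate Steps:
F(a, y) = -7 (F(a, y) = -8 + (⅕)*5 = -8 + 1 = -7)
p(D) = 1 + D/3 (p(D) = (D + (3 + 0))/3 = (D + 3)/3 = (3 + D)/3 = 1 + D/3)
49257 - p(F(d(3), -1))*(-7)*13 = 49257 - (1 + (⅓)*(-7))*(-7)*13 = 49257 - (1 - 7/3)*(-7)*13 = 49257 - (-4/3*(-7))*13 = 49257 - 28*13/3 = 49257 - 1*364/3 = 49257 - 364/3 = 147407/3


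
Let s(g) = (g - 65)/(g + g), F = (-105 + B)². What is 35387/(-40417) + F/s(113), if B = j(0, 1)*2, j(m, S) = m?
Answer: 16783886579/323336 ≈ 51909.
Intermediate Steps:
B = 0 (B = 0*2 = 0)
F = 11025 (F = (-105 + 0)² = (-105)² = 11025)
s(g) = (-65 + g)/(2*g) (s(g) = (-65 + g)/((2*g)) = (-65 + g)*(1/(2*g)) = (-65 + g)/(2*g))
35387/(-40417) + F/s(113) = 35387/(-40417) + 11025/(((½)*(-65 + 113)/113)) = 35387*(-1/40417) + 11025/(((½)*(1/113)*48)) = -35387/40417 + 11025/(24/113) = -35387/40417 + 11025*(113/24) = -35387/40417 + 415275/8 = 16783886579/323336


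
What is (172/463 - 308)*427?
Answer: -60818464/463 ≈ -1.3136e+5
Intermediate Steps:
(172/463 - 308)*427 = -142432/463*427 = -60818464/463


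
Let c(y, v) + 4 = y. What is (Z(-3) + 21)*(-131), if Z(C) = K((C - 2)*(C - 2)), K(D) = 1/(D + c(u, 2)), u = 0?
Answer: -57902/21 ≈ -2757.2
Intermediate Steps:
c(y, v) = -4 + y
K(D) = 1/(-4 + D) (K(D) = 1/(D + (-4 + 0)) = 1/(D - 4) = 1/(-4 + D))
Z(C) = 1/(-4 + (-2 + C)**2) (Z(C) = 1/(-4 + (C - 2)*(C - 2)) = 1/(-4 + (-2 + C)*(-2 + C)) = 1/(-4 + (-2 + C)**2))
(Z(-3) + 21)*(-131) = (1/((-3)*(-4 - 3)) + 21)*(-131) = (-1/3/(-7) + 21)*(-131) = (-1/3*(-1/7) + 21)*(-131) = (1/21 + 21)*(-131) = (442/21)*(-131) = -57902/21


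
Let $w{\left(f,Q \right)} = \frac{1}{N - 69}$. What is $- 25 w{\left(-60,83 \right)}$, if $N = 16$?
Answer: $\frac{25}{53} \approx 0.4717$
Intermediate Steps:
$w{\left(f,Q \right)} = - \frac{1}{53}$ ($w{\left(f,Q \right)} = \frac{1}{16 - 69} = \frac{1}{-53} = - \frac{1}{53}$)
$- 25 w{\left(-60,83 \right)} = \left(-25\right) \left(- \frac{1}{53}\right) = \frac{25}{53}$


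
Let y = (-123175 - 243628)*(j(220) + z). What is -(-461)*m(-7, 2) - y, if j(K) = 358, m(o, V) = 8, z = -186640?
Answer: -68328792758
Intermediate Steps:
y = 68328796446 (y = (-123175 - 243628)*(358 - 186640) = -366803*(-186282) = 68328796446)
-(-461)*m(-7, 2) - y = -(-461)*8 - 1*68328796446 = -1*(-3688) - 68328796446 = 3688 - 68328796446 = -68328792758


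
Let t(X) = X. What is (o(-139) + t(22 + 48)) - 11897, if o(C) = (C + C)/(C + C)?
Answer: -11826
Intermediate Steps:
o(C) = 1 (o(C) = (2*C)/((2*C)) = (2*C)*(1/(2*C)) = 1)
(o(-139) + t(22 + 48)) - 11897 = (1 + (22 + 48)) - 11897 = (1 + 70) - 11897 = 71 - 11897 = -11826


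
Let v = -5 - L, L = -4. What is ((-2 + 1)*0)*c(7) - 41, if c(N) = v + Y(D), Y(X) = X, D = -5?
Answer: -41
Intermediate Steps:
v = -1 (v = -5 - 1*(-4) = -5 + 4 = -1)
c(N) = -6 (c(N) = -1 - 5 = -6)
((-2 + 1)*0)*c(7) - 41 = ((-2 + 1)*0)*(-6) - 41 = -1*0*(-6) - 41 = 0*(-6) - 41 = 0 - 41 = -41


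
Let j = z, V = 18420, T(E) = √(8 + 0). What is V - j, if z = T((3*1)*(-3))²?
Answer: 18412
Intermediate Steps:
T(E) = 2*√2 (T(E) = √8 = 2*√2)
z = 8 (z = (2*√2)² = 8)
j = 8
V - j = 18420 - 1*8 = 18420 - 8 = 18412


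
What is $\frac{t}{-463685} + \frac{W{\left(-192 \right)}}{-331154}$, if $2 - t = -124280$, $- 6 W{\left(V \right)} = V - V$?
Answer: $- \frac{124282}{463685} \approx -0.26803$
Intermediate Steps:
$W{\left(V \right)} = 0$ ($W{\left(V \right)} = - \frac{V - V}{6} = \left(- \frac{1}{6}\right) 0 = 0$)
$t = 124282$ ($t = 2 - -124280 = 2 + 124280 = 124282$)
$\frac{t}{-463685} + \frac{W{\left(-192 \right)}}{-331154} = \frac{124282}{-463685} + \frac{0}{-331154} = 124282 \left(- \frac{1}{463685}\right) + 0 \left(- \frac{1}{331154}\right) = - \frac{124282}{463685} + 0 = - \frac{124282}{463685}$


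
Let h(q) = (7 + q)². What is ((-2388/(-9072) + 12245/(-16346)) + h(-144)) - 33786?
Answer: -92789861579/6178788 ≈ -15017.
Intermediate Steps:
((-2388/(-9072) + 12245/(-16346)) + h(-144)) - 33786 = ((-2388/(-9072) + 12245/(-16346)) + (7 - 144)²) - 33786 = ((-2388*(-1/9072) + 12245*(-1/16346)) + (-137)²) - 33786 = ((199/756 - 12245/16346) + 18769) - 33786 = (-3002183/6178788 + 18769) - 33786 = 115966669789/6178788 - 33786 = -92789861579/6178788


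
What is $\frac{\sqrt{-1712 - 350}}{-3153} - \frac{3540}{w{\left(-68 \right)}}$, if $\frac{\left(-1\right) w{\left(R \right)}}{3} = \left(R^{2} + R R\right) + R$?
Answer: $\frac{59}{459} - \frac{i \sqrt{2062}}{3153} \approx 0.12854 - 0.014402 i$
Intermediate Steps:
$w{\left(R \right)} = - 6 R^{2} - 3 R$ ($w{\left(R \right)} = - 3 \left(\left(R^{2} + R R\right) + R\right) = - 3 \left(\left(R^{2} + R^{2}\right) + R\right) = - 3 \left(2 R^{2} + R\right) = - 3 \left(R + 2 R^{2}\right) = - 6 R^{2} - 3 R$)
$\frac{\sqrt{-1712 - 350}}{-3153} - \frac{3540}{w{\left(-68 \right)}} = \frac{\sqrt{-1712 - 350}}{-3153} - \frac{3540}{\left(-3\right) \left(-68\right) \left(1 + 2 \left(-68\right)\right)} = \sqrt{-2062} \left(- \frac{1}{3153}\right) - \frac{3540}{\left(-3\right) \left(-68\right) \left(1 - 136\right)} = i \sqrt{2062} \left(- \frac{1}{3153}\right) - \frac{3540}{\left(-3\right) \left(-68\right) \left(-135\right)} = - \frac{i \sqrt{2062}}{3153} - \frac{3540}{-27540} = - \frac{i \sqrt{2062}}{3153} - - \frac{59}{459} = - \frac{i \sqrt{2062}}{3153} + \frac{59}{459} = \frac{59}{459} - \frac{i \sqrt{2062}}{3153}$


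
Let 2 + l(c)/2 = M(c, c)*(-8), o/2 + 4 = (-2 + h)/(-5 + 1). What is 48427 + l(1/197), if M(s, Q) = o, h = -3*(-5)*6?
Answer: 49255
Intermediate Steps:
h = 90 (h = 15*6 = 90)
o = -52 (o = -8 + 2*((-2 + 90)/(-5 + 1)) = -8 + 2*(88/(-4)) = -8 + 2*(88*(-¼)) = -8 + 2*(-22) = -8 - 44 = -52)
M(s, Q) = -52
l(c) = 828 (l(c) = -4 + 2*(-52*(-8)) = -4 + 2*416 = -4 + 832 = 828)
48427 + l(1/197) = 48427 + 828 = 49255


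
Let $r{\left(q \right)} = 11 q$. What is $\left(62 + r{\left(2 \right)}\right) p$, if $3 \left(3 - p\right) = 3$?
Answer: $168$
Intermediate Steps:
$p = 2$ ($p = 3 - 1 = 2$)
$\left(62 + r{\left(2 \right)}\right) p = \left(62 + 11 \cdot 2\right) 2 = \left(62 + 22\right) 2 = 84 \cdot 2 = 168$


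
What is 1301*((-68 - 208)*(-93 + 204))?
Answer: -39857436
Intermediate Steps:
1301*((-68 - 208)*(-93 + 204)) = 1301*(-276*111) = 1301*(-30636) = -39857436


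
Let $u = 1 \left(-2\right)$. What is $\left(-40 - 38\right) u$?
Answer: $156$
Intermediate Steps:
$u = -2$
$\left(-40 - 38\right) u = \left(-40 - 38\right) \left(-2\right) = \left(-78\right) \left(-2\right) = 156$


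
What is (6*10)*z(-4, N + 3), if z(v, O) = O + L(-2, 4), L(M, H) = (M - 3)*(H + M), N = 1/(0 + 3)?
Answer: -400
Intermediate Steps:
N = ⅓ (N = 1/3 = ⅓ ≈ 0.33333)
L(M, H) = (-3 + M)*(H + M)
z(v, O) = -10 + O (z(v, O) = O + ((-2)² - 3*4 - 3*(-2) + 4*(-2)) = O + (4 - 12 + 6 - 8) = O - 10 = -10 + O)
(6*10)*z(-4, N + 3) = (6*10)*(-10 + (⅓ + 3)) = 60*(-10 + 10/3) = 60*(-20/3) = -400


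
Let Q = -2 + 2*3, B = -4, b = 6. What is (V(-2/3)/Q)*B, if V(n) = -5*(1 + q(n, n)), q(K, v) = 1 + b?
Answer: 40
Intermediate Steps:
q(K, v) = 7 (q(K, v) = 1 + 6 = 7)
V(n) = -40 (V(n) = -5*(1 + 7) = -5*8 = -40)
Q = 4 (Q = -2 + 6 = 4)
(V(-2/3)/Q)*B = -40/4*(-4) = -40*¼*(-4) = -10*(-4) = 40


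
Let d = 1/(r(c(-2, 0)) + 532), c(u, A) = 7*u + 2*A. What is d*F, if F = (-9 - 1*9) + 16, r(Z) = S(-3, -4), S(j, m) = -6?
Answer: -1/263 ≈ -0.0038023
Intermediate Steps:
c(u, A) = 2*A + 7*u
r(Z) = -6
d = 1/526 (d = 1/(-6 + 532) = 1/526 ≈ 0.0019011)
F = -2 (F = (-9 - 9) + 16 = -18 + 16 = -2)
d*F = (1/526)*(-2) = -1/263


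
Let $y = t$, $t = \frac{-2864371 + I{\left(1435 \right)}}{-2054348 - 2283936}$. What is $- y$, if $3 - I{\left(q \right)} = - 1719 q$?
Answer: $- \frac{397603}{4338284} \approx -0.09165$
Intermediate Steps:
$I{\left(q \right)} = 3 + 1719 q$ ($I{\left(q \right)} = 3 - - 1719 q = 3 + 1719 q$)
$t = \frac{397603}{4338284}$ ($t = \frac{-2864371 + \left(3 + 1719 \cdot 1435\right)}{-2054348 - 2283936} = \frac{-2864371 + \left(3 + 2466765\right)}{-4338284} = \left(-2864371 + 2466768\right) \left(- \frac{1}{4338284}\right) = \left(-397603\right) \left(- \frac{1}{4338284}\right) = \frac{397603}{4338284} \approx 0.09165$)
$y = \frac{397603}{4338284} \approx 0.09165$
$- y = \left(-1\right) \frac{397603}{4338284} = - \frac{397603}{4338284}$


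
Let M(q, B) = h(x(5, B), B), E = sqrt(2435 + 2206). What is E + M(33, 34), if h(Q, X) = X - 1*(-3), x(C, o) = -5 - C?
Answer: 37 + sqrt(4641) ≈ 105.12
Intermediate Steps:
h(Q, X) = 3 + X (h(Q, X) = X + 3 = 3 + X)
E = sqrt(4641) ≈ 68.125
M(q, B) = 3 + B
E + M(33, 34) = sqrt(4641) + (3 + 34) = sqrt(4641) + 37 = 37 + sqrt(4641)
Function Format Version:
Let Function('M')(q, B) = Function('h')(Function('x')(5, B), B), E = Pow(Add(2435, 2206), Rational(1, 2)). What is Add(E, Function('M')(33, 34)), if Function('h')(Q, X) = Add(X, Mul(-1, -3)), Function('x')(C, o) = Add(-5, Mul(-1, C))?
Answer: Add(37, Pow(4641, Rational(1, 2))) ≈ 105.12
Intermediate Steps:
Function('h')(Q, X) = Add(3, X) (Function('h')(Q, X) = Add(X, 3) = Add(3, X))
E = Pow(4641, Rational(1, 2)) ≈ 68.125
Function('M')(q, B) = Add(3, B)
Add(E, Function('M')(33, 34)) = Add(Pow(4641, Rational(1, 2)), Add(3, 34)) = Add(Pow(4641, Rational(1, 2)), 37) = Add(37, Pow(4641, Rational(1, 2)))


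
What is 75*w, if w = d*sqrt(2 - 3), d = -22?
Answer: -1650*I ≈ -1650.0*I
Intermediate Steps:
w = -22*I (w = -22*sqrt(2 - 3) = -22*I ≈ -22.0*I)
75*w = 75*(-22*I) = -1650*I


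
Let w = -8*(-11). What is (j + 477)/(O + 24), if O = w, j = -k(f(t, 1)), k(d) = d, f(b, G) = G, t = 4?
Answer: 17/4 ≈ 4.2500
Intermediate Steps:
w = 88
j = -1 (j = -1*1 = -1)
O = 88
(j + 477)/(O + 24) = (-1 + 477)/(88 + 24) = 476/112 = 476*(1/112) = 17/4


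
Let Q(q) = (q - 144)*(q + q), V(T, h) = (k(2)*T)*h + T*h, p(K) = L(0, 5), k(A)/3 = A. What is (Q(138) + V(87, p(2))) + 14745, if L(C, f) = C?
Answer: 13089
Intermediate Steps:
k(A) = 3*A
p(K) = 0
V(T, h) = 7*T*h (V(T, h) = ((3*2)*T)*h + T*h = (6*T)*h + T*h = 6*T*h + T*h = 7*T*h)
Q(q) = 2*q*(-144 + q) (Q(q) = (-144 + q)*(2*q) = 2*q*(-144 + q))
(Q(138) + V(87, p(2))) + 14745 = (2*138*(-144 + 138) + 7*87*0) + 14745 = (2*138*(-6) + 0) + 14745 = (-1656 + 0) + 14745 = -1656 + 14745 = 13089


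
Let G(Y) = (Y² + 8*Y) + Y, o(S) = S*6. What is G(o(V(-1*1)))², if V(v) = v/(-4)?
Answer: 3969/16 ≈ 248.06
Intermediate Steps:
V(v) = -v/4 (V(v) = v*(-¼) = -v/4)
o(S) = 6*S
G(Y) = Y² + 9*Y
G(o(V(-1*1)))² = ((6*(-(-1)/4))*(9 + 6*(-(-1)/4)))² = ((6*(-¼*(-1)))*(9 + 6*(-¼*(-1))))² = ((6*(¼))*(9 + 6*(¼)))² = (3*(9 + 3/2)/2)² = ((3/2)*(21/2))² = (63/4)² = 3969/16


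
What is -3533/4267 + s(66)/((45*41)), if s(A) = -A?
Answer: -2266669/2624205 ≈ -0.86375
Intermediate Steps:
-3533/4267 + s(66)/((45*41)) = -3533/4267 + (-1*66)/((45*41)) = -3533*1/4267 - 66/1845 = -3533/4267 - 66*1/1845 = -3533/4267 - 22/615 = -2266669/2624205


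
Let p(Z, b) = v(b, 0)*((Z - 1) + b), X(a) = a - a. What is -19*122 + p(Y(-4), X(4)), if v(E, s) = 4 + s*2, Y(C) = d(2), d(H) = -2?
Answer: -2330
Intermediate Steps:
X(a) = 0
Y(C) = -2
v(E, s) = 4 + 2*s
p(Z, b) = -4 + 4*Z + 4*b (p(Z, b) = (4 + 2*0)*((Z - 1) + b) = (4 + 0)*((-1 + Z) + b) = 4*(-1 + Z + b) = -4 + 4*Z + 4*b)
-19*122 + p(Y(-4), X(4)) = -19*122 + (-4 + 4*(-2) + 4*0) = -2318 + (-4 - 8 + 0) = -2318 - 12 = -2330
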